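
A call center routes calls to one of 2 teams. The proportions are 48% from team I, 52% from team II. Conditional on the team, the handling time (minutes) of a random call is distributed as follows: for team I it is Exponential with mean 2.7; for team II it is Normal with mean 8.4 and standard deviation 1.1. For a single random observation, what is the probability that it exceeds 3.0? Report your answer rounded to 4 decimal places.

Conditional on each team, P(X > 3.0): I: 0.329193; II: 1.
By total probability, P(X > 3.0) = 0.48·0.329193 + 0.52·1 = 0.678012.

0.6780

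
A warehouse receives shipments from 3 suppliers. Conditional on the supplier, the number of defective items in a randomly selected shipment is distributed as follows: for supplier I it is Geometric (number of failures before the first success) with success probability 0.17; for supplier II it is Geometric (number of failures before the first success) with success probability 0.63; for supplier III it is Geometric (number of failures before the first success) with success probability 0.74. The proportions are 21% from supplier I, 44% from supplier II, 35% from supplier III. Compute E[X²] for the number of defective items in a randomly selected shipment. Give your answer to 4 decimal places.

11.8083

For each component E[X²] = Var + (mean)², giving I: 52.5571; II: 1.27715; III: 0.598247.
Overall E[X²] = 0.21·52.5571 + 0.44·1.27715 + 0.35·0.598247 = 11.8083.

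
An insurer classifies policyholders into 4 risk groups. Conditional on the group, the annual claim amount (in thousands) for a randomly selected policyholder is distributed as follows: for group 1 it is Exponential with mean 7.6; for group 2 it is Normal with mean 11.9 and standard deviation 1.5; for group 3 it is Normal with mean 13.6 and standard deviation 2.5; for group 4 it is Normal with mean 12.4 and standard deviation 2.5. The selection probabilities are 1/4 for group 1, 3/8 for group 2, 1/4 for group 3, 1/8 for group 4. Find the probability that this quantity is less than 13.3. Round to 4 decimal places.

Conditional on each group, P(X < 13.3): 1: 0.826226; 2: 0.824676; 3: 0.452242; 4: 0.640576.
By total probability, P(X < 13.3) = 0.25·0.826226 + 0.375·0.824676 + 0.25·0.452242 + 0.125·0.640576 = 0.708942.

0.7089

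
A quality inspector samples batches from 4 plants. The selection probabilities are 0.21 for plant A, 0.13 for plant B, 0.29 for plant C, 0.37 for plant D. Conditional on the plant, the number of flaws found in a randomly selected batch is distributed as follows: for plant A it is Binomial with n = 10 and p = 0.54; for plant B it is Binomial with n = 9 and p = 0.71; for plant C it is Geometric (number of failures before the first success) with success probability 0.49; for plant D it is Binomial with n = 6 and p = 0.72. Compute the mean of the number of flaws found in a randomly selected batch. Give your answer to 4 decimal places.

Component means — A: 5.4; B: 6.39; C: 1.04082; D: 4.32.
E[X] = 0.21·5.4 + 0.13·6.39 + 0.29·1.04082 + 0.37·4.32 = 3.86494.

3.8649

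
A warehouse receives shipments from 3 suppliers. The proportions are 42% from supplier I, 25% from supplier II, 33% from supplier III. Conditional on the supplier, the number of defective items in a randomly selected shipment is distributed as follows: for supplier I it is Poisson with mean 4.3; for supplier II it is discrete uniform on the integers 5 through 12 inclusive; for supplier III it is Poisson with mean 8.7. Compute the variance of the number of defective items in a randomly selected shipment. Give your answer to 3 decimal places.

10.528

Per component, I: μ=4.3, E[X²]=22.79; II: μ=8.5, E[X²]=77.5; III: μ=8.7, E[X²]=84.39.
E[X] = 0.42·4.3 + 0.25·8.5 + 0.33·8.7 = 6.802.
E[X²] = 0.42·22.79 + 0.25·77.5 + 0.33·84.39 = 56.7955.
Var(X) = E[X²] − (E[X])² = 56.7955 − 46.2672 = 10.5283.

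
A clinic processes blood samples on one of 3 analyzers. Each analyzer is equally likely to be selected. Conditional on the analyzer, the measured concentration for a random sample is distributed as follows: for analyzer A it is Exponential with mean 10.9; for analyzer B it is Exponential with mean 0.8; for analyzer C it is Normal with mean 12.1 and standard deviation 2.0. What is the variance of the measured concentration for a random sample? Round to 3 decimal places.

66.832

Per component, A: μ=10.9, E[X²]=237.62; B: μ=0.8, E[X²]=1.28; C: μ=12.1, E[X²]=150.41.
E[X] = 0.333333·10.9 + 0.333333·0.8 + 0.333333·12.1 = 7.93333.
E[X²] = 0.333333·237.62 + 0.333333·1.28 + 0.333333·150.41 = 129.77.
Var(X) = E[X²] − (E[X])² = 129.77 − 62.9378 = 66.8322.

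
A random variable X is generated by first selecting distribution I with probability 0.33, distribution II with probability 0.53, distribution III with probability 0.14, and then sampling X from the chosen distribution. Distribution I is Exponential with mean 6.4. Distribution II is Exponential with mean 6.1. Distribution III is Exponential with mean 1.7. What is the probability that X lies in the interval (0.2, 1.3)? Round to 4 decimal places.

0.1944

Conditional on each component, P(0.2 < X < 1.3): I: 0.153057; II: 0.159681; III: 0.423539.
By total probability, P(0.2 < X < 1.3) = 0.33·0.153057 + 0.53·0.159681 + 0.14·0.423539 = 0.194435.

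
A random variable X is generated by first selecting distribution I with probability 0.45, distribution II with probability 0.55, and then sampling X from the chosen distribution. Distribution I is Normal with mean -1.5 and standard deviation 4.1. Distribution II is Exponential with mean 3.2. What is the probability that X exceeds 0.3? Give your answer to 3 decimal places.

Conditional on each component, P(X > 0.3): I: 0.330322; II: 0.91051.
By total probability, P(X > 0.3) = 0.45·0.330322 + 0.55·0.91051 = 0.649426.

0.649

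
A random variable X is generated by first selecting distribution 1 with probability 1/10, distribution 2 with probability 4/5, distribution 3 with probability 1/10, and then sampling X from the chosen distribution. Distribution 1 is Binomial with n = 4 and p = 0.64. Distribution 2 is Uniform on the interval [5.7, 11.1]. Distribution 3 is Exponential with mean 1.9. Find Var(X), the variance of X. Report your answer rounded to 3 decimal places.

8.510

Per component, 1: μ=2.56, E[X²]=7.4752; 2: μ=8.4, E[X²]=72.99; 3: μ=1.9, E[X²]=7.22.
E[X] = 0.1·2.56 + 0.8·8.4 + 0.1·1.9 = 7.166.
E[X²] = 0.1·7.4752 + 0.8·72.99 + 0.1·7.22 = 59.8615.
Var(X) = E[X²] − (E[X])² = 59.8615 − 51.3516 = 8.50996.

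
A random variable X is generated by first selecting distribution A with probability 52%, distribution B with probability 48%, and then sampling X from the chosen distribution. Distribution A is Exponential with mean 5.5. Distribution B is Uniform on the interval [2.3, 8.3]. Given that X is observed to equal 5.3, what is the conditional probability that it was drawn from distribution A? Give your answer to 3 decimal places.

0.311

Likelihoods f(5.3 | ·): A: 0.0693642; B: 0.166667.
Posterior ∝ prior × likelihood. Numerator for A: 0.52·0.0693642 = 0.0360694.
Normalizing constant: 0.52·0.0693642 + 0.48·0.166667 = 0.116069.
P(A | observation) = 0.0360694 / 0.116069 = 0.310757.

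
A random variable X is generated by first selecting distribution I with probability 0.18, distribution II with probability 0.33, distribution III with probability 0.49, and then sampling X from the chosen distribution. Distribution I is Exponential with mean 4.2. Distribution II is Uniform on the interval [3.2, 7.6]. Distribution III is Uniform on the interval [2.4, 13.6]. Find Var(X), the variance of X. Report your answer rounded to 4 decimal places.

11.2820

Per component, I: μ=4.2, E[X²]=35.28; II: μ=5.4, E[X²]=30.7733; III: μ=8, E[X²]=74.4533.
E[X] = 0.18·4.2 + 0.33·5.4 + 0.49·8 = 6.458.
E[X²] = 0.18·35.28 + 0.33·30.7733 + 0.49·74.4533 = 52.9877.
Var(X) = E[X²] − (E[X])² = 52.9877 − 41.7058 = 11.282.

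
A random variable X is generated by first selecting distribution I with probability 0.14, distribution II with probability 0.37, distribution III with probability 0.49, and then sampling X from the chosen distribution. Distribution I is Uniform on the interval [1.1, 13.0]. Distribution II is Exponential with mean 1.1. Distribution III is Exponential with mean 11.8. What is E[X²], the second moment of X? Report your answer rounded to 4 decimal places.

145.9611

For each component E[X²] = Var + (mean)², giving I: 61.5033; II: 2.42; III: 278.48.
Overall E[X²] = 0.14·61.5033 + 0.37·2.42 + 0.49·278.48 = 145.961.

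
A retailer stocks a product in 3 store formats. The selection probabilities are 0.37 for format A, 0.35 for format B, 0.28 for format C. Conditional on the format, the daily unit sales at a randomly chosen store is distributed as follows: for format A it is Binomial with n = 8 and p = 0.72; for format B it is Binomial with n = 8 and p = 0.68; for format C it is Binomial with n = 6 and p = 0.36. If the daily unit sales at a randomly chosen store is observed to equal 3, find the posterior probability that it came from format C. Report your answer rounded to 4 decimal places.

0.6683

Likelihoods P(X=3 | ·): A: 0.0359729; B: 0.0590833; C: 0.244612.
Posterior ∝ prior × likelihood. Numerator for C: 0.28·0.244612 = 0.0684913.
Normalizing constant: 0.37·0.0359729 + 0.35·0.0590833 + 0.28·0.244612 = 0.10248.
P(C | observation) = 0.0684913 / 0.10248 = 0.668335.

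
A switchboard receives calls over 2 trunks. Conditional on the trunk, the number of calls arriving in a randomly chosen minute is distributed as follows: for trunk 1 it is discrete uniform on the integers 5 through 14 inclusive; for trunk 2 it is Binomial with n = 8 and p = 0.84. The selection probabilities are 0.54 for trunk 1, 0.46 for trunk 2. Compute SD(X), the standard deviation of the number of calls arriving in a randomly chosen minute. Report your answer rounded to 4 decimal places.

Per component, 1: μ=9.5, E[X²]=98.5; 2: μ=6.72, E[X²]=46.2336.
E[X] = 0.54·9.5 + 0.46·6.72 = 8.2212.
E[X²] = 0.54·98.5 + 0.46·46.2336 = 74.4575.
Var(X) = E[X²] − (E[X])² = 74.4575 − 67.5881 = 6.86933.
SD(X) = √6.86933 = 2.62094.

2.6209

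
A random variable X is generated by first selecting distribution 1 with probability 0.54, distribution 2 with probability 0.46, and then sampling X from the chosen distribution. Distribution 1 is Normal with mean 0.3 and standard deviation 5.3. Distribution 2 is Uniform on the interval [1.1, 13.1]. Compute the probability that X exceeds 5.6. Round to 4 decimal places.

0.3732

Conditional on each component, P(X > 5.6): 1: 0.158655; 2: 0.625.
By total probability, P(X > 5.6) = 0.54·0.158655 + 0.46·0.625 = 0.373174.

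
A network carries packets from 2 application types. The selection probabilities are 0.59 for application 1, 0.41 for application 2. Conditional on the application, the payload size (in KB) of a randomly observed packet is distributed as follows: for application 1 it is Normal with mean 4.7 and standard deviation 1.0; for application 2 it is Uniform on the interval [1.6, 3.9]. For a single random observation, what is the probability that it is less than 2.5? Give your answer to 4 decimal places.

Conditional on each application, P(X < 2.5): 1: 0.0139034; 2: 0.391304.
By total probability, P(X < 2.5) = 0.59·0.0139034 + 0.41·0.391304 = 0.168638.

0.1686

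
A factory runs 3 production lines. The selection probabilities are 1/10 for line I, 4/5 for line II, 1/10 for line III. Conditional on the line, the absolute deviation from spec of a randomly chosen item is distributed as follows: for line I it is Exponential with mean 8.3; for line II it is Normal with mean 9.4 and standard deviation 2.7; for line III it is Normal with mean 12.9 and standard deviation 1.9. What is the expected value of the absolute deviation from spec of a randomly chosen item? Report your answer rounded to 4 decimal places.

9.6400

Component means — I: 8.3; II: 9.4; III: 12.9.
E[X] = 0.1·8.3 + 0.8·9.4 + 0.1·12.9 = 9.64.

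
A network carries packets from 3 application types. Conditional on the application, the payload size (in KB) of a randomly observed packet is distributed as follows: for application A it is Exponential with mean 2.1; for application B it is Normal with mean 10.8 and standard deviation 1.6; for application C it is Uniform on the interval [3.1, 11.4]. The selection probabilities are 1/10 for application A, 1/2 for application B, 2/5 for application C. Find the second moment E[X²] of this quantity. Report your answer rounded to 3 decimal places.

83.803

For each component E[X²] = Var + (mean)², giving A: 8.82; B: 119.2; C: 58.3033.
Overall E[X²] = 0.1·8.82 + 0.5·119.2 + 0.4·58.3033 = 83.8033.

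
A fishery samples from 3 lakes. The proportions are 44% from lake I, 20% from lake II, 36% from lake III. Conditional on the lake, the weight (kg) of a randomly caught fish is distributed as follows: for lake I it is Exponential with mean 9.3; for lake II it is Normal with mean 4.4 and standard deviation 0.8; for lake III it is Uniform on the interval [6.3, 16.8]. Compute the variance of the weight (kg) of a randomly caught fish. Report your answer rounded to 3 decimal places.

48.087

Per component, I: μ=9.3, E[X²]=172.98; II: μ=4.4, E[X²]=20; III: μ=11.55, E[X²]=142.59.
E[X] = 0.44·9.3 + 0.2·4.4 + 0.36·11.55 = 9.13.
E[X²] = 0.44·172.98 + 0.2·20 + 0.36·142.59 = 131.444.
Var(X) = E[X²] − (E[X])² = 131.444 − 83.3569 = 48.0867.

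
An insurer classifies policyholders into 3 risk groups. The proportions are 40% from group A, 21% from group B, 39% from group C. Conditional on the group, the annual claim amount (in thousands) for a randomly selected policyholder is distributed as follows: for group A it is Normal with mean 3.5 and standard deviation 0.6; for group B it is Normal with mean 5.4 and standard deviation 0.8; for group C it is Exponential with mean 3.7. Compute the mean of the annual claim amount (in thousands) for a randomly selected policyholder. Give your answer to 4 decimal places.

3.9770

Component means — A: 3.5; B: 5.4; C: 3.7.
E[X] = 0.4·3.5 + 0.21·5.4 + 0.39·3.7 = 3.977.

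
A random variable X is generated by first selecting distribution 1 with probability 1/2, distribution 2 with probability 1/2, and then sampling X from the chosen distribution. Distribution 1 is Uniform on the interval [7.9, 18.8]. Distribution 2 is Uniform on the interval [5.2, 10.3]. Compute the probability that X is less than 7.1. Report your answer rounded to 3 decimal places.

Conditional on each component, P(X < 7.1): 1: 0; 2: 0.372549.
By total probability, P(X < 7.1) = 0.5·0 + 0.5·0.372549 = 0.186275.

0.186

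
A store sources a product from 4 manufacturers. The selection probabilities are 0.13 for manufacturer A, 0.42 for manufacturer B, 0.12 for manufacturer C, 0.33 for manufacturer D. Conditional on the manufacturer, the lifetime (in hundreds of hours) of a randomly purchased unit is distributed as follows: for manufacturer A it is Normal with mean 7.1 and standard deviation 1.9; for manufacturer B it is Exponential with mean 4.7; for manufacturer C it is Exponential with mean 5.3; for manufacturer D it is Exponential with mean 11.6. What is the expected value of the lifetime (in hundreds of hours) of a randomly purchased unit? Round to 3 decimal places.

7.361

Component means — A: 7.1; B: 4.7; C: 5.3; D: 11.6.
E[X] = 0.13·7.1 + 0.42·4.7 + 0.12·5.3 + 0.33·11.6 = 7.361.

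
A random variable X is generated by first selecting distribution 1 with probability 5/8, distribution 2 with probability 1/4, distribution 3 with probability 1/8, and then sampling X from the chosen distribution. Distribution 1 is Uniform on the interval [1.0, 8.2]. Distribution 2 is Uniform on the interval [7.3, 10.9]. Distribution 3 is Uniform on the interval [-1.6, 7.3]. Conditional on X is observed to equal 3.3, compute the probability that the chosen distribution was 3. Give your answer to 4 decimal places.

Likelihoods f(3.3 | ·): 1: 0.138889; 2: 0; 3: 0.11236.
Posterior ∝ prior × likelihood. Numerator for 3: 0.125·0.11236 = 0.0140449.
Normalizing constant: 0.625·0.138889 + 0.25·0 + 0.125·0.11236 = 0.10085.
P(3 | observation) = 0.0140449 / 0.10085 = 0.139265.

0.1393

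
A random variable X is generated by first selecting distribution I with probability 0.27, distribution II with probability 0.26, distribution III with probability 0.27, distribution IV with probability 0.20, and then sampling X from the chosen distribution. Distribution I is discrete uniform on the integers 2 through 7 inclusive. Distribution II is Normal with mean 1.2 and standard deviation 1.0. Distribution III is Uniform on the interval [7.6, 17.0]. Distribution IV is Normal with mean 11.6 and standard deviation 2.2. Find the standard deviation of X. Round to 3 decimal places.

Per component, I: μ=4.5, E[X²]=23.1667; II: μ=1.2, E[X²]=2.44; III: μ=12.3, E[X²]=158.653; IV: μ=11.6, E[X²]=139.4.
E[X] = 0.27·4.5 + 0.26·1.2 + 0.27·12.3 + 0.2·11.6 = 7.168.
E[X²] = 0.27·23.1667 + 0.26·2.44 + 0.27·158.653 + 0.2·139.4 = 77.6058.
Var(X) = E[X²] − (E[X])² = 77.6058 − 51.3802 = 26.2256.
SD(X) = √26.2256 = 5.12109.

5.121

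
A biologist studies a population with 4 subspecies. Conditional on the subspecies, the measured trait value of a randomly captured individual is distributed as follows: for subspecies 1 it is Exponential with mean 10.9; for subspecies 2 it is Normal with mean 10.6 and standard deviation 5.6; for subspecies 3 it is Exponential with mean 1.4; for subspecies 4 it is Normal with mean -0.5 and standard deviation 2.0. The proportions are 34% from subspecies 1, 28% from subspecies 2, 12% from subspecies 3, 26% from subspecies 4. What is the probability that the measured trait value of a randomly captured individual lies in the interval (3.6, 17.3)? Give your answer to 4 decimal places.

0.4073

Conditional on each subspecies, P(3.6 < X < 17.3): 1: 0.514219; 2: 0.778586; 3: 0.076422; 4: 0.0201822.
By total probability, P(3.6 < X < 17.3) = 0.34·0.514219 + 0.28·0.778586 + 0.12·0.076422 + 0.26·0.0201822 = 0.407257.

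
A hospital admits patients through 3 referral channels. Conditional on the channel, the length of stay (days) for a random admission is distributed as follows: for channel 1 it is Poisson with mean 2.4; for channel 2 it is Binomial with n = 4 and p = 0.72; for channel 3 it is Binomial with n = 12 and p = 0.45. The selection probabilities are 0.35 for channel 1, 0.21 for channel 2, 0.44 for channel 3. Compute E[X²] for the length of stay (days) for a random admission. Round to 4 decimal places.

18.9044

For each component E[X²] = Var + (mean)², giving 1: 8.16; 2: 9.1008; 3: 32.13.
Overall E[X²] = 0.35·8.16 + 0.21·9.1008 + 0.44·32.13 = 18.9044.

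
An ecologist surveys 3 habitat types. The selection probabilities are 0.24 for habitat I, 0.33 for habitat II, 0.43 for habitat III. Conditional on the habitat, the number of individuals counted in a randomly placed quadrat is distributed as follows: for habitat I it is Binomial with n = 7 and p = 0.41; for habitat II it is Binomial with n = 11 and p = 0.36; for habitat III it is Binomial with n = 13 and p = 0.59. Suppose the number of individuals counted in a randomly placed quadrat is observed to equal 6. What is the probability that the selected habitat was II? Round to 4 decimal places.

Likelihoods P(X=6 | ·): I: 0.0196179; II: 0.107983; III: 0.140967.
Posterior ∝ prior × likelihood. Numerator for II: 0.33·0.107983 = 0.0356345.
Normalizing constant: 0.24·0.0196179 + 0.33·0.107983 + 0.43·0.140967 = 0.100958.
P(II | observation) = 0.0356345 / 0.100958 = 0.352962.

0.3530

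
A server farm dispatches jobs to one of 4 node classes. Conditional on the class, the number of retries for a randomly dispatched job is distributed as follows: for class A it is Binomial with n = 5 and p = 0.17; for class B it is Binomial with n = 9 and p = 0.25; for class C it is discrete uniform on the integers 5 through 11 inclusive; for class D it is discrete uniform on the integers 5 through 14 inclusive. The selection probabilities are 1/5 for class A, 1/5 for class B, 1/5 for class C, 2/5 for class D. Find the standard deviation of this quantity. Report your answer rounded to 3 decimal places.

4.289

Per component, A: μ=0.85, E[X²]=1.428; B: μ=2.25, E[X²]=6.75; C: μ=8, E[X²]=68; D: μ=9.5, E[X²]=98.5.
E[X] = 0.2·0.85 + 0.2·2.25 + 0.2·8 + 0.4·9.5 = 6.02.
E[X²] = 0.2·1.428 + 0.2·6.75 + 0.2·68 + 0.4·98.5 = 54.6356.
Var(X) = E[X²] − (E[X])² = 54.6356 − 36.2404 = 18.3952.
SD(X) = √18.3952 = 4.28896.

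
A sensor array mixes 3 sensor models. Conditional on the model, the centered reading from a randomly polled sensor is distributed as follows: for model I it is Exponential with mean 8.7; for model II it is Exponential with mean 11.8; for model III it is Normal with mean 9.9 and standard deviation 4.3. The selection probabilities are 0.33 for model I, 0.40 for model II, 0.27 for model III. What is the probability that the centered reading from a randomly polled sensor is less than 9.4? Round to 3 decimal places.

0.560

Conditional on each model, P(X < 9.4): I: 0.660561; II: 0.549145; III: 0.453716.
By total probability, P(X < 9.4) = 0.33·0.660561 + 0.4·0.549145 + 0.27·0.453716 = 0.560146.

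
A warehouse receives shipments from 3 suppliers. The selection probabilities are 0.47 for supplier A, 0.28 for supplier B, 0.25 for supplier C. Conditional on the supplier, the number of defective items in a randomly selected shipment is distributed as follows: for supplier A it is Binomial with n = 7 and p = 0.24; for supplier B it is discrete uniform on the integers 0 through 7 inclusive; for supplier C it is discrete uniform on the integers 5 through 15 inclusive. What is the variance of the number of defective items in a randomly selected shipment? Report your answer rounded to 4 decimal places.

Per component, A: μ=1.68, E[X²]=4.0992; B: μ=3.5, E[X²]=17.5; C: μ=10, E[X²]=110.
E[X] = 0.47·1.68 + 0.28·3.5 + 0.25·10 = 4.2696.
E[X²] = 0.47·4.0992 + 0.28·17.5 + 0.25·110 = 34.3266.
Var(X) = E[X²] − (E[X])² = 34.3266 − 18.2295 = 16.0971.

16.0971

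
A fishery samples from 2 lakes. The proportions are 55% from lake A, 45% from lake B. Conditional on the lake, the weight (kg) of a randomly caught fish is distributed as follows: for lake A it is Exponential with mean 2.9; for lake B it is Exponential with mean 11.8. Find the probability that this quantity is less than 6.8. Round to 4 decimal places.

0.6944

Conditional on each lake, P(X < 6.8): A: 0.904136; B: 0.43801.
By total probability, P(X < 6.8) = 0.55·0.904136 + 0.45·0.43801 = 0.694379.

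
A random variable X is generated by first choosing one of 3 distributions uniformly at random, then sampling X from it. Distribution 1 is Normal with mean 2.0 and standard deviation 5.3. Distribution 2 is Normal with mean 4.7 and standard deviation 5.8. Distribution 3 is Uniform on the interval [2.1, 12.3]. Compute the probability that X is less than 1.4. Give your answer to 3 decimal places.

0.247

Conditional on each component, P(X < 1.4): 1: 0.454933; 2: 0.28469; 3: 0.
By total probability, P(X < 1.4) = 0.333333·0.454933 + 0.333333·0.28469 + 0.333333·0 = 0.246541.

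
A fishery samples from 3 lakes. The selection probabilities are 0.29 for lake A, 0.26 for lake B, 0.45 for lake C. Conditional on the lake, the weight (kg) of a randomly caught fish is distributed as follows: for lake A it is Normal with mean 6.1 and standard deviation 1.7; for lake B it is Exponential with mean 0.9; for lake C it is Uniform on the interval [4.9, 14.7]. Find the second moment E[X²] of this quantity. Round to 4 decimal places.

58.8697

For each component E[X²] = Var + (mean)², giving A: 40.1; B: 1.62; C: 104.043.
Overall E[X²] = 0.29·40.1 + 0.26·1.62 + 0.45·104.043 = 58.8697.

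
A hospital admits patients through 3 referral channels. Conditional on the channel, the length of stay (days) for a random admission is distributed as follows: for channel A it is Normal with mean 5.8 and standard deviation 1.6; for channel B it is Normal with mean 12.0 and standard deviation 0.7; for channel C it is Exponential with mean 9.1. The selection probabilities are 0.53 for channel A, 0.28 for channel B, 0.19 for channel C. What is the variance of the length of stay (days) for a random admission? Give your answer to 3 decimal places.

Per component, A: μ=5.8, E[X²]=36.2; B: μ=12, E[X²]=144.49; C: μ=9.1, E[X²]=165.62.
E[X] = 0.53·5.8 + 0.28·12 + 0.19·9.1 = 8.163.
E[X²] = 0.53·36.2 + 0.28·144.49 + 0.19·165.62 = 91.111.
Var(X) = E[X²] − (E[X])² = 91.111 − 66.6346 = 24.4764.

24.476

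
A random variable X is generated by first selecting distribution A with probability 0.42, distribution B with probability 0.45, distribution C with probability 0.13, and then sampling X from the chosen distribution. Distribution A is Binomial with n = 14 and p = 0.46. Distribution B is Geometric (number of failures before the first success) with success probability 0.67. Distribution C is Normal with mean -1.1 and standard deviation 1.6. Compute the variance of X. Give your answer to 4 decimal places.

Per component, A: μ=6.44, E[X²]=44.9512; B: μ=0.492537, E[X²]=0.977723; C: μ=-1.1, E[X²]=3.77.
E[X] = 0.42·6.44 + 0.45·0.492537 + 0.13·-1.1 = 2.78344.
E[X²] = 0.42·44.9512 + 0.45·0.977723 + 0.13·3.77 = 19.8096.
Var(X) = E[X²] − (E[X])² = 19.8096 − 7.74755 = 12.062.

12.0620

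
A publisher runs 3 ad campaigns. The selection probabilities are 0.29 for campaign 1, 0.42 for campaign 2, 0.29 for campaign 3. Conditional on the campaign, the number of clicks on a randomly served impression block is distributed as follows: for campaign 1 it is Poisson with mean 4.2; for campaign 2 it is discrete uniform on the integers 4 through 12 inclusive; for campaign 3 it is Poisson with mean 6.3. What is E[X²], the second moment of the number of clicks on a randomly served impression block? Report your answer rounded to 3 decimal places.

49.351

For each component E[X²] = Var + (mean)², giving 1: 21.84; 2: 70.6667; 3: 45.99.
Overall E[X²] = 0.29·21.84 + 0.42·70.6667 + 0.29·45.99 = 49.3507.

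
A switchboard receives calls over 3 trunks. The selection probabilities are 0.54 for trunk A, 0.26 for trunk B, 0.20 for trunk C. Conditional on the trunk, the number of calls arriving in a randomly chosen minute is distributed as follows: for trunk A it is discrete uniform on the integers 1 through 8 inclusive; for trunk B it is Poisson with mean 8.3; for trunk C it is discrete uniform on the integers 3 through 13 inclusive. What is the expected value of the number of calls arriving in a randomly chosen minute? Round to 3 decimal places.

Component means — A: 4.5; B: 8.3; C: 8.
E[X] = 0.54·4.5 + 0.26·8.3 + 0.2·8 = 6.188.

6.188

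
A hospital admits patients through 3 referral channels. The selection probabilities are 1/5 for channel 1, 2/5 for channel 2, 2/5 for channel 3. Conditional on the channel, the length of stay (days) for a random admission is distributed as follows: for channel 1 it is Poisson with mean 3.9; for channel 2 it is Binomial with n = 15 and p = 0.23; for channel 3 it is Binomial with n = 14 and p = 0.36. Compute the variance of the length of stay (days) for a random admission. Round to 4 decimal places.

Per component, 1: μ=3.9, E[X²]=19.11; 2: μ=3.45, E[X²]=14.559; 3: μ=5.04, E[X²]=28.6272.
E[X] = 0.2·3.9 + 0.4·3.45 + 0.4·5.04 = 4.176.
E[X²] = 0.2·19.11 + 0.4·14.559 + 0.4·28.6272 = 21.0965.
Var(X) = E[X²] − (E[X])² = 21.0965 − 17.439 = 3.6575.

3.6575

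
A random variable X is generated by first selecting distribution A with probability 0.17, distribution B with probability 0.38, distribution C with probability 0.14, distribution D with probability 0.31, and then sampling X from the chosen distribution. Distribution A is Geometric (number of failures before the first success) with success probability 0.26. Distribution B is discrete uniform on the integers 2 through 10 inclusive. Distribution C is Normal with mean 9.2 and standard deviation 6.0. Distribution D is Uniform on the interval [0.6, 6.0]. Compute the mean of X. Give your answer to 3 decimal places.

5.075

Component means — A: 2.84615; B: 6; C: 9.2; D: 3.3.
E[X] = 0.17·2.84615 + 0.38·6 + 0.14·9.2 + 0.31·3.3 = 5.07485.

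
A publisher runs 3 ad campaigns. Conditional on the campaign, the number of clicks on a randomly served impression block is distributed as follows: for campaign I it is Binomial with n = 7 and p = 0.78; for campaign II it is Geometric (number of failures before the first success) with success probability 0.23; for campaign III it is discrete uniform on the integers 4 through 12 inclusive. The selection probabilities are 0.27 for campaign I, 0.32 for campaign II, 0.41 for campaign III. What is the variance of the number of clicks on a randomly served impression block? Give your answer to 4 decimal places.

11.6547

Per component, I: μ=5.46, E[X²]=31.0128; II: μ=3.34783, E[X²]=25.7637; III: μ=8, E[X²]=70.6667.
E[X] = 0.27·5.46 + 0.32·3.34783 + 0.41·8 = 5.8255.
E[X²] = 0.27·31.0128 + 0.32·25.7637 + 0.41·70.6667 = 45.5912.
Var(X) = E[X²] − (E[X])² = 45.5912 − 33.9365 = 11.6547.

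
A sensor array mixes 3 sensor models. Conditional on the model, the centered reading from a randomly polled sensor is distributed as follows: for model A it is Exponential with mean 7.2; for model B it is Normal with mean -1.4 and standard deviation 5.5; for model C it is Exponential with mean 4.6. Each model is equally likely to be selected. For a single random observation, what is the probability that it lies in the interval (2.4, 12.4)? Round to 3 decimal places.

Conditional on each model, P(2.4 < X < 12.4): A: 0.537863; B: 0.238759; C: 0.525989.
By total probability, P(2.4 < X < 12.4) = 0.333333·0.537863 + 0.333333·0.238759 + 0.333333·0.525989 = 0.434204.

0.434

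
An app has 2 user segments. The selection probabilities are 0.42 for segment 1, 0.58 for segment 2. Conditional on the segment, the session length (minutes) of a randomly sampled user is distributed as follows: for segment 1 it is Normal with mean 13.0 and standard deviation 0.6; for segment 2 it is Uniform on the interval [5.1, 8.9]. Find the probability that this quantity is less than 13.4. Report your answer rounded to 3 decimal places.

Conditional on each segment, P(X < 13.4): 1: 0.747507; 2: 1.
By total probability, P(X < 13.4) = 0.42·0.747507 + 0.58·1 = 0.893953.

0.894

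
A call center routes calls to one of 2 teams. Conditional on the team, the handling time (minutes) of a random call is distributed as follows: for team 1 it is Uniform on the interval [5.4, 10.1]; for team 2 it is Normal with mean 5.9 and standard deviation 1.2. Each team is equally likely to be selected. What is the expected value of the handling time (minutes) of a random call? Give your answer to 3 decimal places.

Component means — 1: 7.75; 2: 5.9.
E[X] = 0.5·7.75 + 0.5·5.9 = 6.825.

6.825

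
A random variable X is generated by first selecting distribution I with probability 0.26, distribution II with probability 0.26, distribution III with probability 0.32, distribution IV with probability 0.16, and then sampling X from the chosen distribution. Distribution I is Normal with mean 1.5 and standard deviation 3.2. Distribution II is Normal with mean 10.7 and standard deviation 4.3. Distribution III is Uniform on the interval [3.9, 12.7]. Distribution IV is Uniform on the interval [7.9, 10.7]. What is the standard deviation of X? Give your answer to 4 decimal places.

4.7277

Per component, I: μ=1.5, E[X²]=12.49; II: μ=10.7, E[X²]=132.98; III: μ=8.3, E[X²]=75.3433; IV: μ=9.3, E[X²]=87.1433.
E[X] = 0.26·1.5 + 0.26·10.7 + 0.32·8.3 + 0.16·9.3 = 7.316.
E[X²] = 0.26·12.49 + 0.26·132.98 + 0.32·75.3433 + 0.16·87.1433 = 75.875.
Var(X) = E[X²] − (E[X])² = 75.875 − 53.5239 = 22.3511.
SD(X) = √22.3511 = 4.7277.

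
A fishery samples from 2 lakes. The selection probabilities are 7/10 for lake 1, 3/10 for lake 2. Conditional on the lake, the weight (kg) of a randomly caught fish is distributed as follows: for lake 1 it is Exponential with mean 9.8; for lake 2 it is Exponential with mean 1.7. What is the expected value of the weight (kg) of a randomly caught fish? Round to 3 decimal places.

Component means — 1: 9.8; 2: 1.7.
E[X] = 0.7·9.8 + 0.3·1.7 = 7.37.

7.370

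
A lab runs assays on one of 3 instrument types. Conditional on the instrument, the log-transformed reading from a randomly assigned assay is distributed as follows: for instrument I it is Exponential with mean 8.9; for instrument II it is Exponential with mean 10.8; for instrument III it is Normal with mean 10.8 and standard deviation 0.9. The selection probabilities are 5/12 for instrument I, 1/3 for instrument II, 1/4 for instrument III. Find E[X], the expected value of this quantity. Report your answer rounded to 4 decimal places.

10.0083

Component means — I: 8.9; II: 10.8; III: 10.8.
E[X] = 0.416667·8.9 + 0.333333·10.8 + 0.25·10.8 = 10.0083.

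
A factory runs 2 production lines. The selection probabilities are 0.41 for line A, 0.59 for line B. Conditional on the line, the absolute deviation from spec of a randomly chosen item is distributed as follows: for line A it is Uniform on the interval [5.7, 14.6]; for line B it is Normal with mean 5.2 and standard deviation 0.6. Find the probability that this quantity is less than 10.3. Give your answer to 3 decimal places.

0.802

Conditional on each line, P(X < 10.3): A: 0.516854; B: 1.
By total probability, P(X < 10.3) = 0.41·0.516854 + 0.59·1 = 0.80191.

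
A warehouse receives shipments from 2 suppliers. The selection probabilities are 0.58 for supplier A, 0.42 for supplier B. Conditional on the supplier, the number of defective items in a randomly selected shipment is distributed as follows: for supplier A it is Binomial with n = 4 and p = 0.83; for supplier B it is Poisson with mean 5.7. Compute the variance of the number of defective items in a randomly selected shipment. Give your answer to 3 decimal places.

4.101

Per component, A: μ=3.32, E[X²]=11.5868; B: μ=5.7, E[X²]=38.19.
E[X] = 0.58·3.32 + 0.42·5.7 = 4.3196.
E[X²] = 0.58·11.5868 + 0.42·38.19 = 22.7601.
Var(X) = E[X²] − (E[X])² = 22.7601 − 18.6589 = 4.1012.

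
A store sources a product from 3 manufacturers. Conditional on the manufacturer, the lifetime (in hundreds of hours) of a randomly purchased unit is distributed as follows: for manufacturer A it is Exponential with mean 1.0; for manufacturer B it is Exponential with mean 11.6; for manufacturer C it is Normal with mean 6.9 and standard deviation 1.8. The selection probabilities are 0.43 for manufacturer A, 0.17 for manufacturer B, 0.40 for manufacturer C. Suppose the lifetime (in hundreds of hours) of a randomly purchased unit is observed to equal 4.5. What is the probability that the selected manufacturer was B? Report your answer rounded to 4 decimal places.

0.1943

Likelihoods f(4.5 | ·): A: 0.011109; B: 0.0584879; C: 0.0911167.
Posterior ∝ prior × likelihood. Numerator for B: 0.17·0.0584879 = 0.00994294.
Normalizing constant: 0.43·0.011109 + 0.17·0.0584879 + 0.4·0.0911167 = 0.0511665.
P(B | observation) = 0.00994294 / 0.0511665 = 0.194325.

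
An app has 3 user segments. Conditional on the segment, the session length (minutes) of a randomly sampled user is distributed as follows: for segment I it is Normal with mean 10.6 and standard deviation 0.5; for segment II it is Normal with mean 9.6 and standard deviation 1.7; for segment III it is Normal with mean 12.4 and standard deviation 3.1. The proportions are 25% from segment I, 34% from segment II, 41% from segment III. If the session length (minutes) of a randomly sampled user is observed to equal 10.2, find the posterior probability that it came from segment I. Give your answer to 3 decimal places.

0.555

Likelihoods f(10.2 | ·): I: 0.579383; II: 0.220502; III: 0.100042.
Posterior ∝ prior × likelihood. Numerator for I: 0.25·0.579383 = 0.144846.
Normalizing constant: 0.25·0.579383 + 0.34·0.220502 + 0.41·0.100042 = 0.260834.
P(I | observation) = 0.144846 / 0.260834 = 0.555319.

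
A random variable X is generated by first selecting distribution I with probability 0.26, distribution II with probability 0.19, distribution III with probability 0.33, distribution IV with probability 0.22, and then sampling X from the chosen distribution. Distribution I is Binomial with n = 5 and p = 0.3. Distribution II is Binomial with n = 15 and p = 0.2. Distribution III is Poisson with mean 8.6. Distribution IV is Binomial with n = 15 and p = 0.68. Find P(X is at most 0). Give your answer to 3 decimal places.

Conditional on each component, P(X ≤ 0): I: 0.16807; II: 0.0351844; III: 0.000184106; IV: 3.77789e-08.
By total probability, P(X ≤ 0) = 0.26·0.16807 + 0.19·0.0351844 + 0.33·0.000184106 + 0.22·3.77789e-08 = 0.050444.

0.050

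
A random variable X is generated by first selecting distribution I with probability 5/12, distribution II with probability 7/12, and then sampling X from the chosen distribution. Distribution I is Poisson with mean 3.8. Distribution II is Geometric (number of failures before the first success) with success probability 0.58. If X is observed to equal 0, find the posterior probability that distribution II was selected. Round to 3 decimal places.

0.973

Likelihoods P(X=0 | ·): I: 0.0223708; II: 0.58.
Posterior ∝ prior × likelihood. Numerator for II: 0.583333·0.58 = 0.338333.
Normalizing constant: 0.416667·0.0223708 + 0.583333·0.58 = 0.347654.
P(II | observation) = 0.338333 / 0.347654 = 0.973188.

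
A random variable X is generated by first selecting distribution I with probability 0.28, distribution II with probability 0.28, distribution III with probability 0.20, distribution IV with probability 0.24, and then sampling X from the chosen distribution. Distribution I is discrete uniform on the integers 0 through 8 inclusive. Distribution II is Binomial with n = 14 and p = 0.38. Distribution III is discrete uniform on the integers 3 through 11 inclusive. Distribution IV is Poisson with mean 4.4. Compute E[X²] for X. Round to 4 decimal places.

32.0306

For each component E[X²] = Var + (mean)², giving I: 22.6667; II: 31.6008; III: 55.6667; IV: 23.76.
Overall E[X²] = 0.28·22.6667 + 0.28·31.6008 + 0.2·55.6667 + 0.24·23.76 = 32.0306.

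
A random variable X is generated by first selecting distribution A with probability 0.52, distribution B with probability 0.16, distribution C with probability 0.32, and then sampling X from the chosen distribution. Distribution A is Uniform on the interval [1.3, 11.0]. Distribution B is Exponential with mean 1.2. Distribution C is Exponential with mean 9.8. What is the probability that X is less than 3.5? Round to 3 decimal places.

Conditional on each component, P(X < 3.5): A: 0.226804; B: 0.945886; C: 0.300327.
By total probability, P(X < 3.5) = 0.52·0.226804 + 0.16·0.945886 + 0.32·0.300327 = 0.365385.

0.365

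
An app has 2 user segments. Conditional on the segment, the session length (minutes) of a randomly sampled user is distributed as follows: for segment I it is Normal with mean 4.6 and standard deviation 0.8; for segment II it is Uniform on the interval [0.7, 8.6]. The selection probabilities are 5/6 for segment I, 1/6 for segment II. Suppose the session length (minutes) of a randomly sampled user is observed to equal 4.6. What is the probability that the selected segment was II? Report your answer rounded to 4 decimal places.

0.0483

Likelihoods f(4.6 | ·): I: 0.498678; II: 0.126582.
Posterior ∝ prior × likelihood. Numerator for II: 0.166667·0.126582 = 0.021097.
Normalizing constant: 0.833333·0.498678 + 0.166667·0.126582 = 0.436662.
P(II | observation) = 0.021097 / 0.436662 = 0.0483144.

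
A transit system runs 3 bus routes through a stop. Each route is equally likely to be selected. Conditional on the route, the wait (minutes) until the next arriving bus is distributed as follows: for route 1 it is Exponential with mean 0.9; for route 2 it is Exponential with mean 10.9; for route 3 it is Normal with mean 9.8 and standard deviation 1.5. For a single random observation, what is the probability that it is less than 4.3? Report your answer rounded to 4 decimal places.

0.4392

Conditional on each route, P(X < 4.3): 1: 0.991585; 2: 0.32598; 3: 0.000122866.
By total probability, P(X < 4.3) = 0.333333·0.991585 + 0.333333·0.32598 + 0.333333·0.000122866 = 0.439229.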